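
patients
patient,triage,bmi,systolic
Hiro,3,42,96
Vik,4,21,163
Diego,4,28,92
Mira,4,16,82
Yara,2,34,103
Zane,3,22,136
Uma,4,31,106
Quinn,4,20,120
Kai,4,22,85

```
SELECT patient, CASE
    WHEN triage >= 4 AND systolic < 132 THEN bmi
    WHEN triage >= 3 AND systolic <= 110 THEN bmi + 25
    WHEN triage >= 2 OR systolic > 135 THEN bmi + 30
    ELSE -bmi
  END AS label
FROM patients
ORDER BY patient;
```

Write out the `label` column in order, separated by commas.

patient=Diego: triage >= 4 AND systolic < 132 → 28
patient=Hiro: triage >= 3 AND systolic <= 110 → 67
patient=Kai: triage >= 4 AND systolic < 132 → 22
patient=Mira: triage >= 4 AND systolic < 132 → 16
patient=Quinn: triage >= 4 AND systolic < 132 → 20
patient=Uma: triage >= 4 AND systolic < 132 → 31
patient=Vik: triage >= 2 OR systolic > 135 → 51
patient=Yara: triage >= 2 OR systolic > 135 → 64
patient=Zane: triage >= 2 OR systolic > 135 → 52

28, 67, 22, 16, 20, 31, 51, 64, 52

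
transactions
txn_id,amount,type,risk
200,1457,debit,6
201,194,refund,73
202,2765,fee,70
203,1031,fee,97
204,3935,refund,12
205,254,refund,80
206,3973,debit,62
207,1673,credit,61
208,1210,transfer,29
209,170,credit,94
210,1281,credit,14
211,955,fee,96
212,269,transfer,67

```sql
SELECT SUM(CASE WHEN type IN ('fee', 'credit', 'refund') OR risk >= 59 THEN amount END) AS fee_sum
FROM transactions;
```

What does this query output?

16500

txn_id=200: ✗
txn_id=201: ✓ → 194
txn_id=202: ✓ → 2765
txn_id=203: ✓ → 1031
txn_id=204: ✓ → 3935
txn_id=205: ✓ → 254
txn_id=206: ✓ → 3973
txn_id=207: ✓ → 1673
txn_id=208: ✗
txn_id=209: ✓ → 170
txn_id=210: ✓ → 1281
txn_id=211: ✓ → 955
txn_id=212: ✓ → 269
fee_sum = 194 + 2765 + 1031 + 3935 + 254 + 3973 + 1673 + 170 + 1281 + 955 + 269 = 16500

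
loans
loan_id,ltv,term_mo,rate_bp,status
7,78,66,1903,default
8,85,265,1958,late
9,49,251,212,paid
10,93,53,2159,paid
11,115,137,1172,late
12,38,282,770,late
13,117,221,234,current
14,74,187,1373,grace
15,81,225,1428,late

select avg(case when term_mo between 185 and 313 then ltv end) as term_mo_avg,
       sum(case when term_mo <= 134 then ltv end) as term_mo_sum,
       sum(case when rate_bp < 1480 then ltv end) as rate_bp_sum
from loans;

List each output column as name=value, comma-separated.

term_mo_avg=74, term_mo_sum=171, rate_bp_sum=474

[term_mo_avg: term_mo between 185 and 313]
loan_id=7: ✗
loan_id=8: ✓ → 85
loan_id=9: ✓ → 49
loan_id=10: ✗
loan_id=11: ✗
loan_id=12: ✓ → 38
loan_id=13: ✓ → 117
loan_id=14: ✓ → 74
loan_id=15: ✓ → 81
term_mo_avg = (85 + 49 + 38 + 117 + 74 + 81) / 6 = 74
—
[term_mo_sum: term_mo <= 134]
loan_id=7: ✓ → 78
loan_id=8: ✗
loan_id=9: ✗
loan_id=10: ✓ → 93
loan_id=11: ✗
loan_id=12: ✗
loan_id=13: ✗
loan_id=14: ✗
loan_id=15: ✗
term_mo_sum = 78 + 93 = 171
—
[rate_bp_sum: rate_bp < 1480]
loan_id=7: ✗
loan_id=8: ✗
loan_id=9: ✓ → 49
loan_id=10: ✗
loan_id=11: ✓ → 115
loan_id=12: ✓ → 38
loan_id=13: ✓ → 117
loan_id=14: ✓ → 74
loan_id=15: ✓ → 81
rate_bp_sum = 49 + 115 + 38 + 117 + 74 + 81 = 474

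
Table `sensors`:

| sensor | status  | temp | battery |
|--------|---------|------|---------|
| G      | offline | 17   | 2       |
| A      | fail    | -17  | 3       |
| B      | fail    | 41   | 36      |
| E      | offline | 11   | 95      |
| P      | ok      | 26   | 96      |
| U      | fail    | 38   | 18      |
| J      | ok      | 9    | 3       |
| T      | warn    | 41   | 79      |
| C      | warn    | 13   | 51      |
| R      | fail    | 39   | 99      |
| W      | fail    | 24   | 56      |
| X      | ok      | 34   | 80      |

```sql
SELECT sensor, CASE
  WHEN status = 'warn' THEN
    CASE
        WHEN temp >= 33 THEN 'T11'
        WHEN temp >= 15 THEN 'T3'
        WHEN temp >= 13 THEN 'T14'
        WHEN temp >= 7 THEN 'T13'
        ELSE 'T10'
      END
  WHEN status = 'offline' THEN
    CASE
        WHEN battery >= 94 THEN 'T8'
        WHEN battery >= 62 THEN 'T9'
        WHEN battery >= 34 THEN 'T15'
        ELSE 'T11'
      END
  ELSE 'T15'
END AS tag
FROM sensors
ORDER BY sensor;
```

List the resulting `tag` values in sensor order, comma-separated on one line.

sensor=A: status='fail' → outer ELSE → T15
sensor=B: status='fail' → outer ELSE → T15
sensor=C: status='warn' → inner[temp >= 13] → T14
sensor=E: status='offline' → inner[battery >= 94] → T8
sensor=G: status='offline' → inner[ELSE] → T11
sensor=J: status='ok' → outer ELSE → T15
sensor=P: status='ok' → outer ELSE → T15
sensor=R: status='fail' → outer ELSE → T15
sensor=T: status='warn' → inner[temp >= 33] → T11
sensor=U: status='fail' → outer ELSE → T15
sensor=W: status='fail' → outer ELSE → T15
sensor=X: status='ok' → outer ELSE → T15

T15, T15, T14, T8, T11, T15, T15, T15, T11, T15, T15, T15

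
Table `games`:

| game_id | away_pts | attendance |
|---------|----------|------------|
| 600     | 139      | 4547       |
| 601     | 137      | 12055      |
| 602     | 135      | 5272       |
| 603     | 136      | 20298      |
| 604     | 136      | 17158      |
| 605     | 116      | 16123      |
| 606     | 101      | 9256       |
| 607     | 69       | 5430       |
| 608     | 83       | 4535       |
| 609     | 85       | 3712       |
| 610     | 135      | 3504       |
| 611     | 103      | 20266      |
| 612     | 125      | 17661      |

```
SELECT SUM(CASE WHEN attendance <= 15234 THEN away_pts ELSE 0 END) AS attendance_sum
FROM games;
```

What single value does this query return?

884

game_id=600: ✓ → 139
game_id=601: ✓ → 137
game_id=602: ✓ → 135
game_id=603: ✗
game_id=604: ✗
game_id=605: ✗
game_id=606: ✓ → 101
game_id=607: ✓ → 69
game_id=608: ✓ → 83
game_id=609: ✓ → 85
game_id=610: ✓ → 135
game_id=611: ✗
game_id=612: ✗
attendance_sum = 139 + 137 + 135 + 101 + 69 + 83 + 85 + 135 = 884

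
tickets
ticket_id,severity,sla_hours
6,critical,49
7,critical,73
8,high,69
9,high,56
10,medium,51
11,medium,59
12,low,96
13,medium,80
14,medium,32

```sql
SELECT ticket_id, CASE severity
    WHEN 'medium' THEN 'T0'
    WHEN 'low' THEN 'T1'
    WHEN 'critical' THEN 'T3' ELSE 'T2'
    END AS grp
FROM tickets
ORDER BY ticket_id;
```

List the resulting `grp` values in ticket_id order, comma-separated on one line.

T3, T3, T2, T2, T0, T0, T1, T0, T0

ticket_id=6: severity='critical' → T3
ticket_id=7: severity='critical' → T3
ticket_id=8: ELSE → T2
ticket_id=9: ELSE → T2
ticket_id=10: severity='medium' → T0
ticket_id=11: severity='medium' → T0
ticket_id=12: severity='low' → T1
ticket_id=13: severity='medium' → T0
ticket_id=14: severity='medium' → T0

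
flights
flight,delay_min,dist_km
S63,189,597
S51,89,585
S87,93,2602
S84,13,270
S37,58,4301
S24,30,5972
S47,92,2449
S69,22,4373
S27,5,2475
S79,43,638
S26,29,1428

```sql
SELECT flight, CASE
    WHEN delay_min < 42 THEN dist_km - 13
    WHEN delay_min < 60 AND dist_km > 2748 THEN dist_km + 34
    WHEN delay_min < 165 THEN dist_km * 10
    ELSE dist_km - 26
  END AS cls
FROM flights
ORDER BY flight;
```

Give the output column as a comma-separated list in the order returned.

flight=S24: delay_min < 42 → 5959
flight=S26: delay_min < 42 → 1415
flight=S27: delay_min < 42 → 2462
flight=S37: delay_min < 60 AND dist_km > 2748 → 4335
flight=S47: delay_min < 165 → 24490
flight=S51: delay_min < 165 → 5850
flight=S63: ELSE → 571
flight=S69: delay_min < 42 → 4360
flight=S79: delay_min < 165 → 6380
flight=S84: delay_min < 42 → 257
flight=S87: delay_min < 165 → 26020

5959, 1415, 2462, 4335, 24490, 5850, 571, 4360, 6380, 257, 26020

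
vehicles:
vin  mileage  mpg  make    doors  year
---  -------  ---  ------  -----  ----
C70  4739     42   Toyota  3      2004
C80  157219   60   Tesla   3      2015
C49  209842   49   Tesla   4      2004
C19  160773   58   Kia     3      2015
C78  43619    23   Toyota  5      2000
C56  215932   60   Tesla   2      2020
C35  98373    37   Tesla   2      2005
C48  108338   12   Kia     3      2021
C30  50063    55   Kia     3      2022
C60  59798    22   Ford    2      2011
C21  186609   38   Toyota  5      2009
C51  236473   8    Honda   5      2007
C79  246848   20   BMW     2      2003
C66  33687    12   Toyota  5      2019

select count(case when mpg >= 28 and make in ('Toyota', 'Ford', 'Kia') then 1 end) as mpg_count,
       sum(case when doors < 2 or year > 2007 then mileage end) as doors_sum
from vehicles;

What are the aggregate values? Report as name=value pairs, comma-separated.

mpg_count=4, doors_sum=972419

[mpg_count: mpg >= 28 and make in ('Toyota', 'Ford', 'Kia')]
vin=C70: ✓ → 1
vin=C80: ✗
vin=C49: ✗
vin=C19: ✓ → 1
vin=C78: ✗
vin=C56: ✗
vin=C35: ✗
vin=C48: ✗
vin=C30: ✓ → 1
vin=C60: ✗
vin=C21: ✓ → 1
vin=C51: ✗
vin=C79: ✗
vin=C66: ✗
mpg_count = COUNT(1, 1, 1, 1) = 4
—
[doors_sum: doors < 2 or year > 2007]
vin=C70: ✗
vin=C80: ✓ → 157219
vin=C49: ✗
vin=C19: ✓ → 160773
vin=C78: ✗
vin=C56: ✓ → 215932
vin=C35: ✗
vin=C48: ✓ → 108338
vin=C30: ✓ → 50063
vin=C60: ✓ → 59798
vin=C21: ✓ → 186609
vin=C51: ✗
vin=C79: ✗
vin=C66: ✓ → 33687
doors_sum = 157219 + 160773 + 215932 + 108338 + 50063 + 59798 + 186609 + 33687 = 972419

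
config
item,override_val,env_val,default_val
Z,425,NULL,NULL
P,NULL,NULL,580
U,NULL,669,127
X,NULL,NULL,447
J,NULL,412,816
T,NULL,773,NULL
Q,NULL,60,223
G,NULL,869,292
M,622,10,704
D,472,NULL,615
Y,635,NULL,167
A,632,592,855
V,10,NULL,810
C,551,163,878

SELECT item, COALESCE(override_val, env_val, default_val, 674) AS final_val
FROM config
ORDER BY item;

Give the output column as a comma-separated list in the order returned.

item=A: override_val=632 → 632
item=C: override_val=551 → 551
item=D: override_val=472 → 472
item=G: override_val=NULL, env_val=869 → 869
item=J: override_val=NULL, env_val=412 → 412
item=M: override_val=622 → 622
item=P: override_val=NULL, env_val=NULL, default_val=580 → 580
item=Q: override_val=NULL, env_val=60 → 60
item=T: override_val=NULL, env_val=773 → 773
item=U: override_val=NULL, env_val=669 → 669
item=V: override_val=10 → 10
item=X: override_val=NULL, env_val=NULL, default_val=447 → 447
item=Y: override_val=635 → 635
item=Z: override_val=425 → 425

632, 551, 472, 869, 412, 622, 580, 60, 773, 669, 10, 447, 635, 425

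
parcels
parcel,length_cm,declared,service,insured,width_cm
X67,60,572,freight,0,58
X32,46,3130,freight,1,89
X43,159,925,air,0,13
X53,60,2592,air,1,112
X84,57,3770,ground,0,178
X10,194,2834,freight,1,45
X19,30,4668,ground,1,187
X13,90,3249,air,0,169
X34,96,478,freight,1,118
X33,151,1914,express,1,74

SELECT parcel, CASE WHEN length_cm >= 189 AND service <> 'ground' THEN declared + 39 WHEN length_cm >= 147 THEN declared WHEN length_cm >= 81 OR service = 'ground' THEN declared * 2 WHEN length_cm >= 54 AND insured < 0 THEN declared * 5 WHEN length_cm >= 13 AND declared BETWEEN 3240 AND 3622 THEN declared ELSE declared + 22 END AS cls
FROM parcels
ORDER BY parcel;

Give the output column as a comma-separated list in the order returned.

parcel=X10: length_cm >= 189 AND service <> 'ground' → 2873
parcel=X13: length_cm >= 81 OR service = 'ground' → 6498
parcel=X19: length_cm >= 81 OR service = 'ground' → 9336
parcel=X32: ELSE → 3152
parcel=X33: length_cm >= 147 → 1914
parcel=X34: length_cm >= 81 OR service = 'ground' → 956
parcel=X43: length_cm >= 147 → 925
parcel=X53: ELSE → 2614
parcel=X67: ELSE → 594
parcel=X84: length_cm >= 81 OR service = 'ground' → 7540

2873, 6498, 9336, 3152, 1914, 956, 925, 2614, 594, 7540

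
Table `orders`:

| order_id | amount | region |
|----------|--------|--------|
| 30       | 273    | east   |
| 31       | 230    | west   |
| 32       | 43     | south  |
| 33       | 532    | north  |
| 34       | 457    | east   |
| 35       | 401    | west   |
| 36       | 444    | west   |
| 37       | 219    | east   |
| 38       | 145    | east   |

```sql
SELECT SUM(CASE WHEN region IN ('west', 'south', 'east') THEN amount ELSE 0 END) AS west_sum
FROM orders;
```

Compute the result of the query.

2212

order_id=30: ✓ → 273
order_id=31: ✓ → 230
order_id=32: ✓ → 43
order_id=33: ✗
order_id=34: ✓ → 457
order_id=35: ✓ → 401
order_id=36: ✓ → 444
order_id=37: ✓ → 219
order_id=38: ✓ → 145
west_sum = 273 + 230 + 43 + 457 + 401 + 444 + 219 + 145 = 2212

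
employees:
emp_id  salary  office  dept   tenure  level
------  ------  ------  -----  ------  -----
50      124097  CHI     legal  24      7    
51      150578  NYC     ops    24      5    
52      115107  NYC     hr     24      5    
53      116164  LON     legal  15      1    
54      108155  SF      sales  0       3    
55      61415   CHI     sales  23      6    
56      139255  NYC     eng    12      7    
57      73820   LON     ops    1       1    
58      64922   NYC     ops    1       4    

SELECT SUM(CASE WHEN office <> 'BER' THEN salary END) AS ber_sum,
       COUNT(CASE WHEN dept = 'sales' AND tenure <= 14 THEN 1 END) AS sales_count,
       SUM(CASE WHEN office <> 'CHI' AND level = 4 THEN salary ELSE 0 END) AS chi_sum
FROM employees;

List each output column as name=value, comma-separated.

[ber_sum: office <> 'BER']
emp_id=50: ✓ → 124097
emp_id=51: ✓ → 150578
emp_id=52: ✓ → 115107
emp_id=53: ✓ → 116164
emp_id=54: ✓ → 108155
emp_id=55: ✓ → 61415
emp_id=56: ✓ → 139255
emp_id=57: ✓ → 73820
emp_id=58: ✓ → 64922
ber_sum = 124097 + 150578 + 115107 + 116164 + 108155 + 61415 + 139255 + 73820 + 64922 = 953513
—
[sales_count: dept = 'sales' AND tenure <= 14]
emp_id=50: ✗
emp_id=51: ✗
emp_id=52: ✗
emp_id=53: ✗
emp_id=54: ✓ → 1
emp_id=55: ✗
emp_id=56: ✗
emp_id=57: ✗
emp_id=58: ✗
sales_count = COUNT(1) = 1
—
[chi_sum: office <> 'CHI' AND level = 4]
emp_id=50: ✗
emp_id=51: ✗
emp_id=52: ✗
emp_id=53: ✗
emp_id=54: ✗
emp_id=55: ✗
emp_id=56: ✗
emp_id=57: ✗
emp_id=58: ✓ → 64922
chi_sum = 64922

ber_sum=953513, sales_count=1, chi_sum=64922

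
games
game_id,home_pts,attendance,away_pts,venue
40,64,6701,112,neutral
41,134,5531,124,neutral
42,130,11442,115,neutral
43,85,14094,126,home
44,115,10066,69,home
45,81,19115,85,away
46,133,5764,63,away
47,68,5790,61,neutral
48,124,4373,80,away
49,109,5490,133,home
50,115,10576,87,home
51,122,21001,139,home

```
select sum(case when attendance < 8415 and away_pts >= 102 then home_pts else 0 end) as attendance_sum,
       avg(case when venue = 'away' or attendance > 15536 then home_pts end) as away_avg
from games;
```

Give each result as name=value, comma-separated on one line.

attendance_sum=307, away_avg=115

[attendance_sum: attendance < 8415 and away_pts >= 102]
game_id=40: ✓ → 64
game_id=41: ✓ → 134
game_id=42: ✗
game_id=43: ✗
game_id=44: ✗
game_id=45: ✗
game_id=46: ✗
game_id=47: ✗
game_id=48: ✗
game_id=49: ✓ → 109
game_id=50: ✗
game_id=51: ✗
attendance_sum = 64 + 134 + 109 = 307
—
[away_avg: venue = 'away' or attendance > 15536]
game_id=40: ✗
game_id=41: ✗
game_id=42: ✗
game_id=43: ✗
game_id=44: ✗
game_id=45: ✓ → 81
game_id=46: ✓ → 133
game_id=47: ✗
game_id=48: ✓ → 124
game_id=49: ✗
game_id=50: ✗
game_id=51: ✓ → 122
away_avg = (81 + 133 + 124 + 122) / 4 = 115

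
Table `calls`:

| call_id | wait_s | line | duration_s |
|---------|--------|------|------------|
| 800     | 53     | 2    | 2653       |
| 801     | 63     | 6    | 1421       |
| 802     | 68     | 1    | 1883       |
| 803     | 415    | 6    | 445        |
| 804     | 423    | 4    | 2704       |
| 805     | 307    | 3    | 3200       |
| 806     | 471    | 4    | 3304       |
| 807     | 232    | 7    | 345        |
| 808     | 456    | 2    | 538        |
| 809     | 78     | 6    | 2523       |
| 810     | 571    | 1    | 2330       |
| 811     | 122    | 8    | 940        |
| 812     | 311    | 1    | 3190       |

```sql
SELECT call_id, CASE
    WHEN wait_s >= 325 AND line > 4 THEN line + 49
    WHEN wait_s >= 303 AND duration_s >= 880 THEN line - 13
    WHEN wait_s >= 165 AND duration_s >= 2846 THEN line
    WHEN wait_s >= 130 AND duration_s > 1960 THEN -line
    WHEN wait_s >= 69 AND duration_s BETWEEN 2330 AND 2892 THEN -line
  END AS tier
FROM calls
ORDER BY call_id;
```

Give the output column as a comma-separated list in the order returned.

call_id=800: (no match → NULL) → NULL
call_id=801: (no match → NULL) → NULL
call_id=802: (no match → NULL) → NULL
call_id=803: wait_s >= 325 AND line > 4 → 55
call_id=804: wait_s >= 303 AND duration_s >= 880 → -9
call_id=805: wait_s >= 303 AND duration_s >= 880 → -10
call_id=806: wait_s >= 303 AND duration_s >= 880 → -9
call_id=807: (no match → NULL) → NULL
call_id=808: (no match → NULL) → NULL
call_id=809: wait_s >= 69 AND duration_s BETWEEN 2330 AND 2892 → -6
call_id=810: wait_s >= 303 AND duration_s >= 880 → -12
call_id=811: (no match → NULL) → NULL
call_id=812: wait_s >= 303 AND duration_s >= 880 → -12

NULL, NULL, NULL, 55, -9, -10, -9, NULL, NULL, -6, -12, NULL, -12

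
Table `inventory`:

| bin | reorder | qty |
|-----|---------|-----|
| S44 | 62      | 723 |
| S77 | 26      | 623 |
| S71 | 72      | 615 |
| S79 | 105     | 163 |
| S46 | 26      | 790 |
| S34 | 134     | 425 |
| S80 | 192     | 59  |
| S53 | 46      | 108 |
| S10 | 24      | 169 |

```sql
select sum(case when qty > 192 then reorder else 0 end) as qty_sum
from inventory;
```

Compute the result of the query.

320

bin=S44: ✓ → 62
bin=S77: ✓ → 26
bin=S71: ✓ → 72
bin=S79: ✗
bin=S46: ✓ → 26
bin=S34: ✓ → 134
bin=S80: ✗
bin=S53: ✗
bin=S10: ✗
qty_sum = 62 + 26 + 72 + 26 + 134 = 320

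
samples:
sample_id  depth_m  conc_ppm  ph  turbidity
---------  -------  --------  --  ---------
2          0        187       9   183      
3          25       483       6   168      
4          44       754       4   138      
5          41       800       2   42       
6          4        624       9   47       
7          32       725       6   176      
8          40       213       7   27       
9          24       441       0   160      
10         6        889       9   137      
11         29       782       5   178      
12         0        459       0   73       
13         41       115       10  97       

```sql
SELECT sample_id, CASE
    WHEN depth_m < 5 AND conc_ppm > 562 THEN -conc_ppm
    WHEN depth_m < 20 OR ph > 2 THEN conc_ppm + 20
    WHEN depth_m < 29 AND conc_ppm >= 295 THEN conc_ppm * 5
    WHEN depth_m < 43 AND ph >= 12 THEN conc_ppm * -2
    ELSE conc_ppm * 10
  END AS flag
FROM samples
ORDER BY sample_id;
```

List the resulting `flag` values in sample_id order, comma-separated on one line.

sample_id=2: depth_m < 20 OR ph > 2 → 207
sample_id=3: depth_m < 20 OR ph > 2 → 503
sample_id=4: depth_m < 20 OR ph > 2 → 774
sample_id=5: ELSE → 8000
sample_id=6: depth_m < 5 AND conc_ppm > 562 → -624
sample_id=7: depth_m < 20 OR ph > 2 → 745
sample_id=8: depth_m < 20 OR ph > 2 → 233
sample_id=9: depth_m < 29 AND conc_ppm >= 295 → 2205
sample_id=10: depth_m < 20 OR ph > 2 → 909
sample_id=11: depth_m < 20 OR ph > 2 → 802
sample_id=12: depth_m < 20 OR ph > 2 → 479
sample_id=13: depth_m < 20 OR ph > 2 → 135

207, 503, 774, 8000, -624, 745, 233, 2205, 909, 802, 479, 135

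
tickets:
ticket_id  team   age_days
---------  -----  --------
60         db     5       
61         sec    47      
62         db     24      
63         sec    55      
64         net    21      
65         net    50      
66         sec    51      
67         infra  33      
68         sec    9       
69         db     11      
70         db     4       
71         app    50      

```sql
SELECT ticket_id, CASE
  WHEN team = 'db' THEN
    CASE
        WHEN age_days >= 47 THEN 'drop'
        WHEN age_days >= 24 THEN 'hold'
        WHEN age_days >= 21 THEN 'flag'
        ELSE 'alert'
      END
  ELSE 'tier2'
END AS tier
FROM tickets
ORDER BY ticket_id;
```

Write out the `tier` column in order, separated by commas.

alert, tier2, hold, tier2, tier2, tier2, tier2, tier2, tier2, alert, alert, tier2

ticket_id=60: team='db' → inner[ELSE] → alert
ticket_id=61: team='sec' → outer ELSE → tier2
ticket_id=62: team='db' → inner[age_days >= 24] → hold
ticket_id=63: team='sec' → outer ELSE → tier2
ticket_id=64: team='net' → outer ELSE → tier2
ticket_id=65: team='net' → outer ELSE → tier2
ticket_id=66: team='sec' → outer ELSE → tier2
ticket_id=67: team='infra' → outer ELSE → tier2
ticket_id=68: team='sec' → outer ELSE → tier2
ticket_id=69: team='db' → inner[ELSE] → alert
ticket_id=70: team='db' → inner[ELSE] → alert
ticket_id=71: team='app' → outer ELSE → tier2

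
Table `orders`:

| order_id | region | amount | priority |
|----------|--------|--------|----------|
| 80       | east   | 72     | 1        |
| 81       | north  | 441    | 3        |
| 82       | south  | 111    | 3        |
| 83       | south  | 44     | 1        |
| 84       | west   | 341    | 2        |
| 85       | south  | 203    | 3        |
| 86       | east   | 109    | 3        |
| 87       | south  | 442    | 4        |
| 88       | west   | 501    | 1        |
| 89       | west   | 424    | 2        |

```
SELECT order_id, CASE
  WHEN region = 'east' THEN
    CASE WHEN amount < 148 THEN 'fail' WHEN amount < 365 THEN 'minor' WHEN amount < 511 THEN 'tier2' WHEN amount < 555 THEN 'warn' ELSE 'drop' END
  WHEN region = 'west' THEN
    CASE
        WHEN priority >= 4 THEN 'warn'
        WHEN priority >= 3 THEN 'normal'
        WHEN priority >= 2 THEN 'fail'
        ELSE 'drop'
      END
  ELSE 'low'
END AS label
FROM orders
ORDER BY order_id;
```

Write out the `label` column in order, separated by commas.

order_id=80: region='east' → inner[amount < 148] → fail
order_id=81: region='north' → outer ELSE → low
order_id=82: region='south' → outer ELSE → low
order_id=83: region='south' → outer ELSE → low
order_id=84: region='west' → inner[priority >= 2] → fail
order_id=85: region='south' → outer ELSE → low
order_id=86: region='east' → inner[amount < 148] → fail
order_id=87: region='south' → outer ELSE → low
order_id=88: region='west' → inner[ELSE] → drop
order_id=89: region='west' → inner[priority >= 2] → fail

fail, low, low, low, fail, low, fail, low, drop, fail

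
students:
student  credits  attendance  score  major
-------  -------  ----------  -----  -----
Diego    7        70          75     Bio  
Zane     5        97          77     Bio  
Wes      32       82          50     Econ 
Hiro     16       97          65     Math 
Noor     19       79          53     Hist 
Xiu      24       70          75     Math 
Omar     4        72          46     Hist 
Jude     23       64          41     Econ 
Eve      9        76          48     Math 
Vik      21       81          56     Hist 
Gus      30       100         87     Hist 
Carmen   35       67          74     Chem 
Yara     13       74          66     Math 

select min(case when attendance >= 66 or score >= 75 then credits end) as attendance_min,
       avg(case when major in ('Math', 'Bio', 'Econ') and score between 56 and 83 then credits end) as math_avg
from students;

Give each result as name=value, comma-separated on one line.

[attendance_min: attendance >= 66 or score >= 75]
student=Diego: ✓ → 7
student=Zane: ✓ → 5
student=Wes: ✓ → 32
student=Hiro: ✓ → 16
student=Noor: ✓ → 19
student=Xiu: ✓ → 24
student=Omar: ✓ → 4
student=Jude: ✗
student=Eve: ✓ → 9
student=Vik: ✓ → 21
student=Gus: ✓ → 30
student=Carmen: ✓ → 35
student=Yara: ✓ → 13
attendance_min = MIN(7, 5, 32, 16, 19, 24, 4, 9, 21, 30, 35, 13) = 4
—
[math_avg: major in ('Math', 'Bio', 'Econ') and score between 56 and 83]
student=Diego: ✓ → 7
student=Zane: ✓ → 5
student=Wes: ✗
student=Hiro: ✓ → 16
student=Noor: ✗
student=Xiu: ✓ → 24
student=Omar: ✗
student=Jude: ✗
student=Eve: ✗
student=Vik: ✗
student=Gus: ✗
student=Carmen: ✗
student=Yara: ✓ → 13
math_avg = (7 + 5 + 16 + 24 + 13) / 5 = 13

attendance_min=4, math_avg=13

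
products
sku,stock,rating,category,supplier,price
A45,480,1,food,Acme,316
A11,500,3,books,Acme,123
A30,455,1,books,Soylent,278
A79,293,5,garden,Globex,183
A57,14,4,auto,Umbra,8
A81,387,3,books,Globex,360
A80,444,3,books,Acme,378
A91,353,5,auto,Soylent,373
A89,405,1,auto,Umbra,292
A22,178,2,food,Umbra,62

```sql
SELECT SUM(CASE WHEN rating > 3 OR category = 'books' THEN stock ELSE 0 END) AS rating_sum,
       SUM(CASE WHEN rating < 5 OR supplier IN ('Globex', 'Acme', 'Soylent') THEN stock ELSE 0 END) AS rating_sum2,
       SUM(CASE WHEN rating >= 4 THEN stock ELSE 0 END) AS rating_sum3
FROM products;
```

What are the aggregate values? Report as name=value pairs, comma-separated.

rating_sum=2446, rating_sum2=3509, rating_sum3=660

[rating_sum: rating > 3 OR category = 'books']
sku=A45: ✗
sku=A11: ✓ → 500
sku=A30: ✓ → 455
sku=A79: ✓ → 293
sku=A57: ✓ → 14
sku=A81: ✓ → 387
sku=A80: ✓ → 444
sku=A91: ✓ → 353
sku=A89: ✗
sku=A22: ✗
rating_sum = 500 + 455 + 293 + 14 + 387 + 444 + 353 = 2446
—
[rating_sum2: rating < 5 OR supplier IN ('Globex', 'Acme', 'Soylent')]
sku=A45: ✓ → 480
sku=A11: ✓ → 500
sku=A30: ✓ → 455
sku=A79: ✓ → 293
sku=A57: ✓ → 14
sku=A81: ✓ → 387
sku=A80: ✓ → 444
sku=A91: ✓ → 353
sku=A89: ✓ → 405
sku=A22: ✓ → 178
rating_sum2 = 480 + 500 + 455 + 293 + 14 + 387 + 444 + 353 + 405 + 178 = 3509
—
[rating_sum3: rating >= 4]
sku=A45: ✗
sku=A11: ✗
sku=A30: ✗
sku=A79: ✓ → 293
sku=A57: ✓ → 14
sku=A81: ✗
sku=A80: ✗
sku=A91: ✓ → 353
sku=A89: ✗
sku=A22: ✗
rating_sum3 = 293 + 14 + 353 = 660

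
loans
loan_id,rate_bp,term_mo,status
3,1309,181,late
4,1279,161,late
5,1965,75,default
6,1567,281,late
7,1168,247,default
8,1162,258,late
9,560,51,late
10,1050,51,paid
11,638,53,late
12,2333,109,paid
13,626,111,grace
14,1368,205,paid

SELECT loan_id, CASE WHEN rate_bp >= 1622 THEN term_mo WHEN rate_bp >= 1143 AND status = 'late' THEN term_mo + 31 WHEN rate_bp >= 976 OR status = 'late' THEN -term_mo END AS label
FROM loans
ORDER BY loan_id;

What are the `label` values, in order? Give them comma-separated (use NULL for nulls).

loan_id=3: rate_bp >= 1143 AND status = 'late' → 212
loan_id=4: rate_bp >= 1143 AND status = 'late' → 192
loan_id=5: rate_bp >= 1622 → 75
loan_id=6: rate_bp >= 1143 AND status = 'late' → 312
loan_id=7: rate_bp >= 976 OR status = 'late' → -247
loan_id=8: rate_bp >= 1143 AND status = 'late' → 289
loan_id=9: rate_bp >= 976 OR status = 'late' → -51
loan_id=10: rate_bp >= 976 OR status = 'late' → -51
loan_id=11: rate_bp >= 976 OR status = 'late' → -53
loan_id=12: rate_bp >= 1622 → 109
loan_id=13: (no match → NULL) → NULL
loan_id=14: rate_bp >= 976 OR status = 'late' → -205

212, 192, 75, 312, -247, 289, -51, -51, -53, 109, NULL, -205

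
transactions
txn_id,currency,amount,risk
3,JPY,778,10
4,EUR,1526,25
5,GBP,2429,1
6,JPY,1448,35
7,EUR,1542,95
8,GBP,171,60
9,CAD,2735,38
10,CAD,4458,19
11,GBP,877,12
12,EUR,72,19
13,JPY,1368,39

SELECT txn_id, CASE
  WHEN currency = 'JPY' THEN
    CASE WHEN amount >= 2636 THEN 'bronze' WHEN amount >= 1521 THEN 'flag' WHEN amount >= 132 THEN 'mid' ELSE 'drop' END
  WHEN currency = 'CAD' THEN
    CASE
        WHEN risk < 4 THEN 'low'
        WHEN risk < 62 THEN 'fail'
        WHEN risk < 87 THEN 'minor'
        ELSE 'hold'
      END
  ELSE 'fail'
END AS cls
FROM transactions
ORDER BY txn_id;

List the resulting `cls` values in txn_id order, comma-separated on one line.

txn_id=3: currency='JPY' → inner[amount >= 132] → mid
txn_id=4: currency='EUR' → outer ELSE → fail
txn_id=5: currency='GBP' → outer ELSE → fail
txn_id=6: currency='JPY' → inner[amount >= 132] → mid
txn_id=7: currency='EUR' → outer ELSE → fail
txn_id=8: currency='GBP' → outer ELSE → fail
txn_id=9: currency='CAD' → inner[risk < 62] → fail
txn_id=10: currency='CAD' → inner[risk < 62] → fail
txn_id=11: currency='GBP' → outer ELSE → fail
txn_id=12: currency='EUR' → outer ELSE → fail
txn_id=13: currency='JPY' → inner[amount >= 132] → mid

mid, fail, fail, mid, fail, fail, fail, fail, fail, fail, mid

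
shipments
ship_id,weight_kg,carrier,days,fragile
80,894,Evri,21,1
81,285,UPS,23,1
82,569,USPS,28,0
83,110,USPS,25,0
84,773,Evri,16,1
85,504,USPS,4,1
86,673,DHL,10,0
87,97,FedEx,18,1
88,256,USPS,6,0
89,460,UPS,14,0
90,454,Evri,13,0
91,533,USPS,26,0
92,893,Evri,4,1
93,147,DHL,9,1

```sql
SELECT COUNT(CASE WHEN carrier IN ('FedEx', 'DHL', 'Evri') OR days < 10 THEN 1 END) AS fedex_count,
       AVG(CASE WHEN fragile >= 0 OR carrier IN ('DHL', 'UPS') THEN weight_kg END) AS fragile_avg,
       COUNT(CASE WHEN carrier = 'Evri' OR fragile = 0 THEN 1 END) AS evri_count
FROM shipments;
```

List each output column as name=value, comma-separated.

[fedex_count: carrier IN ('FedEx', 'DHL', 'Evri') OR days < 10]
ship_id=80: ✓ → 1
ship_id=81: ✗
ship_id=82: ✗
ship_id=83: ✗
ship_id=84: ✓ → 1
ship_id=85: ✓ → 1
ship_id=86: ✓ → 1
ship_id=87: ✓ → 1
ship_id=88: ✓ → 1
ship_id=89: ✗
ship_id=90: ✓ → 1
ship_id=91: ✗
ship_id=92: ✓ → 1
ship_id=93: ✓ → 1
fedex_count = COUNT(1, 1, 1, 1, 1, 1, 1, 1, 1) = 9
—
[fragile_avg: fragile >= 0 OR carrier IN ('DHL', 'UPS')]
ship_id=80: ✓ → 894
ship_id=81: ✓ → 285
ship_id=82: ✓ → 569
ship_id=83: ✓ → 110
ship_id=84: ✓ → 773
ship_id=85: ✓ → 504
ship_id=86: ✓ → 673
ship_id=87: ✓ → 97
ship_id=88: ✓ → 256
ship_id=89: ✓ → 460
ship_id=90: ✓ → 454
ship_id=91: ✓ → 533
ship_id=92: ✓ → 893
ship_id=93: ✓ → 147
fragile_avg = (894 + 285 + 569 + 110 + 773 + 504 + 673 + 97 + 256 + 460 + 454 + 533 + 893 + 147) / 14 = 474.8571428571
—
[evri_count: carrier = 'Evri' OR fragile = 0]
ship_id=80: ✓ → 1
ship_id=81: ✗
ship_id=82: ✓ → 1
ship_id=83: ✓ → 1
ship_id=84: ✓ → 1
ship_id=85: ✗
ship_id=86: ✓ → 1
ship_id=87: ✗
ship_id=88: ✓ → 1
ship_id=89: ✓ → 1
ship_id=90: ✓ → 1
ship_id=91: ✓ → 1
ship_id=92: ✓ → 1
ship_id=93: ✗
evri_count = COUNT(1, 1, 1, 1, 1, 1, 1, 1, 1, 1) = 10

fedex_count=9, fragile_avg=474.8571428571, evri_count=10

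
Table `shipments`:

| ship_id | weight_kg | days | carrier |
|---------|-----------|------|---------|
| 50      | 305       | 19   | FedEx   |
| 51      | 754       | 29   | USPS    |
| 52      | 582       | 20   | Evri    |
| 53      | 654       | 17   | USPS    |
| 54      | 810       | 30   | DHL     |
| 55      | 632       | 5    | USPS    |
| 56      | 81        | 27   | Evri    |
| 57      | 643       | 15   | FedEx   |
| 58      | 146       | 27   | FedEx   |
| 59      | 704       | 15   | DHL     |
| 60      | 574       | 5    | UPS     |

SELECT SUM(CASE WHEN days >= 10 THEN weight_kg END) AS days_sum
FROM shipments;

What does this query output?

4679

ship_id=50: ✓ → 305
ship_id=51: ✓ → 754
ship_id=52: ✓ → 582
ship_id=53: ✓ → 654
ship_id=54: ✓ → 810
ship_id=55: ✗
ship_id=56: ✓ → 81
ship_id=57: ✓ → 643
ship_id=58: ✓ → 146
ship_id=59: ✓ → 704
ship_id=60: ✗
days_sum = 305 + 754 + 582 + 654 + 810 + 81 + 643 + 146 + 704 = 4679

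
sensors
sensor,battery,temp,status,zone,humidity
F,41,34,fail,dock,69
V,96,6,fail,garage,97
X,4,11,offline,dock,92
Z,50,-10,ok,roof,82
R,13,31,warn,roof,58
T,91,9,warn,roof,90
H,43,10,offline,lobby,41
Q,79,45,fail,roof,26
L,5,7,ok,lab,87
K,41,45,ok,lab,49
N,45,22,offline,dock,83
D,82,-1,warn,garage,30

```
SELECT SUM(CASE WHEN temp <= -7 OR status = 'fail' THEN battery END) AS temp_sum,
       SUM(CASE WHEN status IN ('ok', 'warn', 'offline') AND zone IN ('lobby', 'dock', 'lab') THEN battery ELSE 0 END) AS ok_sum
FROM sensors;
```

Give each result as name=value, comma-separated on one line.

temp_sum=266, ok_sum=138

[temp_sum: temp <= -7 OR status = 'fail']
sensor=F: ✓ → 41
sensor=V: ✓ → 96
sensor=X: ✗
sensor=Z: ✓ → 50
sensor=R: ✗
sensor=T: ✗
sensor=H: ✗
sensor=Q: ✓ → 79
sensor=L: ✗
sensor=K: ✗
sensor=N: ✗
sensor=D: ✗
temp_sum = 41 + 96 + 50 + 79 = 266
—
[ok_sum: status IN ('ok', 'warn', 'offline') AND zone IN ('lobby', 'dock', 'lab')]
sensor=F: ✗
sensor=V: ✗
sensor=X: ✓ → 4
sensor=Z: ✗
sensor=R: ✗
sensor=T: ✗
sensor=H: ✓ → 43
sensor=Q: ✗
sensor=L: ✓ → 5
sensor=K: ✓ → 41
sensor=N: ✓ → 45
sensor=D: ✗
ok_sum = 4 + 43 + 5 + 41 + 45 = 138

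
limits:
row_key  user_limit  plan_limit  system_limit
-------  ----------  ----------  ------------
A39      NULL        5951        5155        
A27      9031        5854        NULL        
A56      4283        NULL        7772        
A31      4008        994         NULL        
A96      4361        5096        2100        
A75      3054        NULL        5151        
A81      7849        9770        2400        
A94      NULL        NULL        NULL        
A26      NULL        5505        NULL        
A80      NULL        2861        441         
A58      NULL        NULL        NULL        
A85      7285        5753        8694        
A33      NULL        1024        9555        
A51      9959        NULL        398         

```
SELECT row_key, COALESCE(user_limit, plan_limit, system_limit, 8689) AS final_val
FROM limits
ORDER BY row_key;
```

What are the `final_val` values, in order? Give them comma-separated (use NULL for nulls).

5505, 9031, 4008, 1024, 5951, 9959, 4283, 8689, 3054, 2861, 7849, 7285, 8689, 4361

row_key=A26: user_limit=NULL, plan_limit=5505 → 5505
row_key=A27: user_limit=9031 → 9031
row_key=A31: user_limit=4008 → 4008
row_key=A33: user_limit=NULL, plan_limit=1024 → 1024
row_key=A39: user_limit=NULL, plan_limit=5951 → 5951
row_key=A51: user_limit=9959 → 9959
row_key=A56: user_limit=4283 → 4283
row_key=A58: user_limit=NULL, plan_limit=NULL, system_limit=NULL, → literal 8689 → 8689
row_key=A75: user_limit=3054 → 3054
row_key=A80: user_limit=NULL, plan_limit=2861 → 2861
row_key=A81: user_limit=7849 → 7849
row_key=A85: user_limit=7285 → 7285
row_key=A94: user_limit=NULL, plan_limit=NULL, system_limit=NULL, → literal 8689 → 8689
row_key=A96: user_limit=4361 → 4361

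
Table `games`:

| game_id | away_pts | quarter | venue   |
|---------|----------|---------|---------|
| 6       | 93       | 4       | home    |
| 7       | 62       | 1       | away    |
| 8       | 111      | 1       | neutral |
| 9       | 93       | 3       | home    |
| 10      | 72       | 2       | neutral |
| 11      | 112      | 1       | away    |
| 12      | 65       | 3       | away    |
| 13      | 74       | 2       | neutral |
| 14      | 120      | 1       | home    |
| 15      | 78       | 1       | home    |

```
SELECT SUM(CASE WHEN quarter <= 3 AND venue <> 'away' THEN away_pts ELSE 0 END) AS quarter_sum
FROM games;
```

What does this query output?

548

game_id=6: ✗
game_id=7: ✗
game_id=8: ✓ → 111
game_id=9: ✓ → 93
game_id=10: ✓ → 72
game_id=11: ✗
game_id=12: ✗
game_id=13: ✓ → 74
game_id=14: ✓ → 120
game_id=15: ✓ → 78
quarter_sum = 111 + 93 + 72 + 74 + 120 + 78 = 548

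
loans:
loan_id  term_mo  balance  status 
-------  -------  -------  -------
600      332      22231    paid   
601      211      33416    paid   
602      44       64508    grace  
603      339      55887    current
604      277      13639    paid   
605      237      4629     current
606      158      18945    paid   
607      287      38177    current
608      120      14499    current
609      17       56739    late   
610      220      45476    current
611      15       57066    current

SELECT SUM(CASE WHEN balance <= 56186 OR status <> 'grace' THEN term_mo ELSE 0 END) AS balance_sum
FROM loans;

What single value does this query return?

loan_id=600: ✓ → 332
loan_id=601: ✓ → 211
loan_id=602: ✗
loan_id=603: ✓ → 339
loan_id=604: ✓ → 277
loan_id=605: ✓ → 237
loan_id=606: ✓ → 158
loan_id=607: ✓ → 287
loan_id=608: ✓ → 120
loan_id=609: ✓ → 17
loan_id=610: ✓ → 220
loan_id=611: ✓ → 15
balance_sum = 332 + 211 + 339 + 277 + 237 + 158 + 287 + 120 + 17 + 220 + 15 = 2213

2213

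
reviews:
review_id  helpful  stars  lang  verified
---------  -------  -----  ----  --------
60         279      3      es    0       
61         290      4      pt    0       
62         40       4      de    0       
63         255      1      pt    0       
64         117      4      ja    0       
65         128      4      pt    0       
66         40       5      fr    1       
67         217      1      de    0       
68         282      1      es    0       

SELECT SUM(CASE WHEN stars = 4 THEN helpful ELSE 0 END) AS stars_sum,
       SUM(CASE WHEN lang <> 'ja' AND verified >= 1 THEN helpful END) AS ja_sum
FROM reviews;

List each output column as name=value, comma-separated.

[stars_sum: stars = 4]
review_id=60: ✗
review_id=61: ✓ → 290
review_id=62: ✓ → 40
review_id=63: ✗
review_id=64: ✓ → 117
review_id=65: ✓ → 128
review_id=66: ✗
review_id=67: ✗
review_id=68: ✗
stars_sum = 290 + 40 + 117 + 128 = 575
—
[ja_sum: lang <> 'ja' AND verified >= 1]
review_id=60: ✗
review_id=61: ✗
review_id=62: ✗
review_id=63: ✗
review_id=64: ✗
review_id=65: ✗
review_id=66: ✓ → 40
review_id=67: ✗
review_id=68: ✗
ja_sum = 40

stars_sum=575, ja_sum=40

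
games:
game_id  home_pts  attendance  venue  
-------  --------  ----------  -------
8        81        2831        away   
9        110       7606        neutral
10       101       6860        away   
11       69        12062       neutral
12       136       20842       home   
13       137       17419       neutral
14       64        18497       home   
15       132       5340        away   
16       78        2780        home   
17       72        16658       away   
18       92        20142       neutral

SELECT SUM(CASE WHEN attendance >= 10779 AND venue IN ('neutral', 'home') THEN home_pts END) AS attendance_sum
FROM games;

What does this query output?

498

game_id=8: ✗
game_id=9: ✗
game_id=10: ✗
game_id=11: ✓ → 69
game_id=12: ✓ → 136
game_id=13: ✓ → 137
game_id=14: ✓ → 64
game_id=15: ✗
game_id=16: ✗
game_id=17: ✗
game_id=18: ✓ → 92
attendance_sum = 69 + 136 + 137 + 64 + 92 = 498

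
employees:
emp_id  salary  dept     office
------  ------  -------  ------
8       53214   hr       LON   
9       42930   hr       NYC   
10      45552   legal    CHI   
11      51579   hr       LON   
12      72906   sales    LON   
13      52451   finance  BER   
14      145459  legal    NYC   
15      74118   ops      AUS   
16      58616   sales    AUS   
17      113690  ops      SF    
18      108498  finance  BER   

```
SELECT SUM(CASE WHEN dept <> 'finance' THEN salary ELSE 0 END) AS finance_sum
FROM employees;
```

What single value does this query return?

658064

emp_id=8: ✓ → 53214
emp_id=9: ✓ → 42930
emp_id=10: ✓ → 45552
emp_id=11: ✓ → 51579
emp_id=12: ✓ → 72906
emp_id=13: ✗
emp_id=14: ✓ → 145459
emp_id=15: ✓ → 74118
emp_id=16: ✓ → 58616
emp_id=17: ✓ → 113690
emp_id=18: ✗
finance_sum = 53214 + 42930 + 45552 + 51579 + 72906 + 145459 + 74118 + 58616 + 113690 = 658064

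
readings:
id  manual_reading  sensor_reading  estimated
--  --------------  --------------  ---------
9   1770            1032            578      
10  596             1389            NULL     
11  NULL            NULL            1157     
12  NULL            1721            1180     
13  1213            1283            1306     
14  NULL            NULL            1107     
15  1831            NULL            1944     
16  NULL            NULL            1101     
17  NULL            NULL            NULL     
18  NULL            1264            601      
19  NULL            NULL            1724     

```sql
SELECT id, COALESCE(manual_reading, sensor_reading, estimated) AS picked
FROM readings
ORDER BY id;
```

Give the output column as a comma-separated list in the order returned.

id=9: manual_reading=1770 → 1770
id=10: manual_reading=596 → 596
id=11: manual_reading=NULL, sensor_reading=NULL, estimated=1157 → 1157
id=12: manual_reading=NULL, sensor_reading=1721 → 1721
id=13: manual_reading=1213 → 1213
id=14: manual_reading=NULL, sensor_reading=NULL, estimated=1107 → 1107
id=15: manual_reading=1831 → 1831
id=16: manual_reading=NULL, sensor_reading=NULL, estimated=1101 → 1101
id=17: manual_reading=NULL, sensor_reading=NULL, estimated=NULL (all NULL) → NULL
id=18: manual_reading=NULL, sensor_reading=1264 → 1264
id=19: manual_reading=NULL, sensor_reading=NULL, estimated=1724 → 1724

1770, 596, 1157, 1721, 1213, 1107, 1831, 1101, NULL, 1264, 1724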